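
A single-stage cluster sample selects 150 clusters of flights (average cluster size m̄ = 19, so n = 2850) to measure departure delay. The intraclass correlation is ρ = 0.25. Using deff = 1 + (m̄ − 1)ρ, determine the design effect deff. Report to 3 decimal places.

deff = 1 + (19 − 1)·0.25 = 1 + 4.5 = 5.5.

5.500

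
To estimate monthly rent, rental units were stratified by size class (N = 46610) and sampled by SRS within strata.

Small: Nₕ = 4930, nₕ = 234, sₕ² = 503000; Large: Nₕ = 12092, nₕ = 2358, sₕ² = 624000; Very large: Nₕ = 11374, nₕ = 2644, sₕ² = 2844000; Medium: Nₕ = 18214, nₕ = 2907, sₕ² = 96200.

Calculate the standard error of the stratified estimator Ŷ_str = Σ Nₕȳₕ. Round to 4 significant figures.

Var(Ŷ_str) = Σₕ Nₕ²(1 − fₕ)sₕ²/nₕ.
Small: 4930²·(1 − 234/4930)·503000/234 = 4.9765358 × 10^10.
Large: 12092²·(1 − 2358/12092)·624000/2358 = 3.1148007 × 10^10.
Very large: 11374²·(1 − 2644/11374)·2844000/2644 = 1.0680599 × 10^11.
Medium: 18214²·(1 − 2907/18214)·96200/2907 = 9.226255 × 10^9.
Sum = 1.9694561 × 10^11.
SE = √(1.9694561 × 10^11) = 443800.

443800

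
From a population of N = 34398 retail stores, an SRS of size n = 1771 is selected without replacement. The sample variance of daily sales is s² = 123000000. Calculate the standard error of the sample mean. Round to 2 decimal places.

Under SRS without replacement, Var(ȳ) = (1 − f)·s²/n with f = n/N = 1771/34398 = 0.05148555.
Var(ȳ) = (1 − 0.05148555)·123000000/1771 = 0.94851445·69452.287 = 65876.498.
SE(ȳ) = √(65876.498) = 256.66.

256.66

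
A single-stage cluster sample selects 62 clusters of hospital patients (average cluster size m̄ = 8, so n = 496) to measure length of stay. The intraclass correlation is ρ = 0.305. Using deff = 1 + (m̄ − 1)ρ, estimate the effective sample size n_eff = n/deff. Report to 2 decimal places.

158.21

deff = 1 + (8 − 1)·0.305 = 1 + 2.135 = 3.135.
n_eff = 496 / 3.135 = 158.21.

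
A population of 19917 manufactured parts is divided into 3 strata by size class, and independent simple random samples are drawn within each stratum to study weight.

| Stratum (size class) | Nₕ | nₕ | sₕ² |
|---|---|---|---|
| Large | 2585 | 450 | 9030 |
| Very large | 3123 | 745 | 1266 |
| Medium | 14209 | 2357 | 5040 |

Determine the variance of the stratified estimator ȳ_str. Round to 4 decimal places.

1.2188

Var(ȳ_str) = Σₕ Wₕ²(1 − fₕ)sₕ²/nₕ with Wₕ = Nₕ/N, N = 19917.
Large: Wₕ = 0.12978862; term = 0.12978862²·(1 − 0.17408124)·9030/450 = 0.27918097.
Very large: Wₕ = 0.15680072; term = 0.15680072²·(1 − 0.23855267)·1266/745 = 0.031813644.
Medium: Wₕ = 0.71341065; term = 0.71341065²·(1 − 0.16588078)·5040/2357 = 0.9077751.
Sum = 1.2187697.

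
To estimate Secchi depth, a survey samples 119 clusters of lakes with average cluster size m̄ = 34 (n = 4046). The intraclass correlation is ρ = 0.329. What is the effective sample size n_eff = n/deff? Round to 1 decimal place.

deff = 1 + (34 − 1)·0.329 = 1 + 10.857 = 11.857.
n_eff = 4046 / 11.857 = 341.2.

341.2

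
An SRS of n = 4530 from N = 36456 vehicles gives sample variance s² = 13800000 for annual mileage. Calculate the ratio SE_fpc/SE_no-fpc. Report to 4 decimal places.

0.9358

f = n/N = 4530/36456 = 0.12425938.
SE_no-fpc = √(s²/n) = 55.193819; SE_fpc = √((1−f)s²/n) = 51.650935.
Ratio = √(1−f) = 0.93581014.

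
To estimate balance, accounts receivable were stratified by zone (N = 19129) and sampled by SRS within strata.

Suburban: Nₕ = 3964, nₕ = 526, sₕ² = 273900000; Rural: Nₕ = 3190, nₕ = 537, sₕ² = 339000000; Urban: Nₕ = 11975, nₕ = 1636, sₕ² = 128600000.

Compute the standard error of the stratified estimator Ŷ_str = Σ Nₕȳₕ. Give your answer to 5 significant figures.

Var(Ŷ_str) = Σₕ Nₕ²(1 − fₕ)sₕ²/nₕ.
Suburban: 3964²·(1 − 526/3964)·273900000/526 = 7.0965261 × 10^12.
Rural: 3190²·(1 − 537/3190)·339000000/537 = 5.3426084 × 10^12.
Urban: 11975²·(1 − 1636/11975)·128600000/1636 = 9.7322157 × 10^12.
Sum = 2.217135 × 10^13.
SE = √(2.217135 × 10^13) = 4.7086 × 10^6.

4.7086 × 10^6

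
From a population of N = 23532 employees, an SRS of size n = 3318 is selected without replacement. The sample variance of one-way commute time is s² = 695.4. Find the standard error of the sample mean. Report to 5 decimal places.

0.42430

Under SRS without replacement, Var(ȳ) = (1 − f)·s²/n with f = n/N = 3318/23532 = 0.14099949.
Var(ȳ) = (1 − 0.14099949)·695.4/3318 = 0.85900051·0.20958409 = 0.18003284.
SE(ȳ) = √(0.18003284) = 0.42430.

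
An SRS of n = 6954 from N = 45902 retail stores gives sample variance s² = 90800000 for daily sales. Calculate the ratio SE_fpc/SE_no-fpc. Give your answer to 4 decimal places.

f = n/N = 6954/45902 = 0.15149667.
SE_no-fpc = √(s²/n) = 114.26825; SE_fpc = √((1−f)s²/n) = 105.25733.
Ratio = √(1−f) = 0.92114241.

0.9211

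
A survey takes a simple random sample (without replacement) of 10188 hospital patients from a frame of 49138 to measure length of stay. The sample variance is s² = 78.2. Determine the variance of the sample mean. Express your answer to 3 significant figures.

Under SRS without replacement, Var(ȳ) = (1 − f)·s²/n with f = n/N = 10188/49138 = 0.20733445.
Var(ȳ) = (1 − 0.20733445)·78.2/10188 = 0.79266555·0.0076756969 = 0.0060842605.

0.00608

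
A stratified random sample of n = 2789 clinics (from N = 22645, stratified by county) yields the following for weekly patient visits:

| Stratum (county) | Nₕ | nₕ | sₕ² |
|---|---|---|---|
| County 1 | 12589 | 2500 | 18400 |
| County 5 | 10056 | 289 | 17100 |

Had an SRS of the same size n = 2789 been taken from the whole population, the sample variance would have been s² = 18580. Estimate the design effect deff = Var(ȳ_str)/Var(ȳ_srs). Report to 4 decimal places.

Var(ȳ_str) = Σ Wₕ²(1−fₕ)sₕ²/nₕ with Wₕ = Nₕ/22645:
  County 1: (12589/22645)²·(1−2500/12589)·18400/2500 = 1.8229406
  County 5: (10056/22645)²·(1−289/10056)·17100/289 = 11.332874
  → Var(ȳ_str) = 13.155815.
Var(ȳ_srs) = (1 − 2789/22645)·18580/2789 = 5.8413958.
deff = 13.155815 / 5.8413958 = 2.2522.

2.2522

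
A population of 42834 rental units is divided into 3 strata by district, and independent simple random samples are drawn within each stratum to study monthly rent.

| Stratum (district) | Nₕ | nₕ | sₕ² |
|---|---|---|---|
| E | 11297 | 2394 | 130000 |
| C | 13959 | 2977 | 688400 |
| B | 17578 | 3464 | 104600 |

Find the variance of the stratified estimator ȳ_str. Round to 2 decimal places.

Var(ȳ_str) = Σₕ Wₕ²(1 − fₕ)sₕ²/nₕ with Wₕ = Nₕ/N, N = 42834.
E: Wₕ = 0.26373909; term = 0.26373909²·(1 − 0.21191467)·130000/2394 = 2.9767437.
C: Wₕ = 0.32588598; term = 0.32588598²·(1 − 0.21326743)·688400/2977 = 19.320596.
B: Wₕ = 0.41037494; term = 0.41037494²·(1 − 0.19706451)·104600/3464 = 4.0831573.
Sum = 26.380497.

26.38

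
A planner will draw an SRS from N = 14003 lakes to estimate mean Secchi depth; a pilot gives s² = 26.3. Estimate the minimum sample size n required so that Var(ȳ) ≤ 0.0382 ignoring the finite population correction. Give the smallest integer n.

Without fpc, n₀ = s²/D = 26.3/0.0382 = 688.4817.
Rounding up, n = 689.

689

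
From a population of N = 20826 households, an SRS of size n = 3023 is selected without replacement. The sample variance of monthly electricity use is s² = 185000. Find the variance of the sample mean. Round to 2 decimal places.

Under SRS without replacement, Var(ȳ) = (1 − f)·s²/n with f = n/N = 3023/20826 = 0.14515509.
Var(ȳ) = (1 − 0.14515509)·185000/3023 = 0.85484491·61.197486 = 52.314359.

52.31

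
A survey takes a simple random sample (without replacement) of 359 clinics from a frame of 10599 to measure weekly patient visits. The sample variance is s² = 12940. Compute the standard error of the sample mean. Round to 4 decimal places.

Under SRS without replacement, Var(ȳ) = (1 − f)·s²/n with f = n/N = 359/10599 = 0.03387112.
Var(ȳ) = (1 − 0.03387112)·12940/359 = 0.96612888·36.044568 = 34.823698.
SE(ȳ) = √(34.823698) = 5.9012.

5.9012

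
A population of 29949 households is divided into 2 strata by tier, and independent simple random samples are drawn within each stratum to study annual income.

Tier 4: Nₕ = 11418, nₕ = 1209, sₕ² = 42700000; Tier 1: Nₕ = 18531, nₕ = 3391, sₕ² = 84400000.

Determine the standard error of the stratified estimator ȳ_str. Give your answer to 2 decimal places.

111.24

Var(ȳ_str) = Σₕ Wₕ²(1 − fₕ)sₕ²/nₕ with Wₕ = Nₕ/N, N = 29949.
Tier 4: Wₕ = 0.38124812; term = 0.38124812²·(1 − 0.10588544)·42700000/1209 = 4589.9734.
Tier 1: Wₕ = 0.61875188; term = 0.61875188²·(1 − 0.18299066)·84400000/3391 = 7785.289.
Sum = 12375.262.
SE = √(12375.262) = 111.24.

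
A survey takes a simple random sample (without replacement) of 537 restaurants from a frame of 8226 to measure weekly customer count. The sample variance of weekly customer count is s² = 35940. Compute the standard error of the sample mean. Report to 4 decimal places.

7.9094

Under SRS without replacement, Var(ȳ) = (1 − f)·s²/n with f = n/N = 537/8226 = 0.06528082.
Var(ȳ) = (1 − 0.06528082)·35940/537 = 0.93471918·66.927374 = 62.558301.
SE(ȳ) = √(62.558301) = 7.9094.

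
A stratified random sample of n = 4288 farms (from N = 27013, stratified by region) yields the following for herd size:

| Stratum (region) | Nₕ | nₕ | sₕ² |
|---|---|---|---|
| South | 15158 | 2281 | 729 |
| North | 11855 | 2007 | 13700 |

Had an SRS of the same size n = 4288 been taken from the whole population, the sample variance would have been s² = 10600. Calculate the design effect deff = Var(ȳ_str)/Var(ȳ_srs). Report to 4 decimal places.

0.5663

Var(ȳ_str) = Σ Wₕ²(1−fₕ)sₕ²/nₕ with Wₕ = Nₕ/27013:
  South: (15158/27013)²·(1−2281/15158)·729/2281 = 0.085489584
  North: (11855/27013)²·(1−2007/11855)·13700/2007 = 1.0921371
  → Var(ȳ_str) = 1.1776267.
Var(ȳ_srs) = (1 − 4288/27013)·10600/4288 = 2.0796113.
deff = 1.1776267 / 2.0796113 = 0.5663.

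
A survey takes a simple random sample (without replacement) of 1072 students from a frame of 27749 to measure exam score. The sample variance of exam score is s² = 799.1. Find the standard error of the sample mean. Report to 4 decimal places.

0.8465

Under SRS without replacement, Var(ȳ) = (1 − f)·s²/n with f = n/N = 1072/27749 = 0.03863202.
Var(ȳ) = (1 − 0.03863202)·799.1/1072 = 0.96136798·0.7454291 = 0.71663167.
SE(ȳ) = √(0.71663167) = 0.8465.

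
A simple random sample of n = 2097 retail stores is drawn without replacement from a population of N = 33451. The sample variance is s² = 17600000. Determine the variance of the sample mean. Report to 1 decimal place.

Under SRS without replacement, Var(ȳ) = (1 − f)·s²/n with f = n/N = 2097/33451 = 0.06268871.
Var(ȳ) = (1 − 0.06268871)·17600000/2097 = 0.93731129·8392.9423 = 7866.7996.

7866.8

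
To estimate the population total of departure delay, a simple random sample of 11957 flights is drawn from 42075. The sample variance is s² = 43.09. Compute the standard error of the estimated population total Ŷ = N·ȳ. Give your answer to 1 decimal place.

2137.0

Var(Ŷ) = N²·Var(ȳ) = N²·(1 − n/N)·s²/n.
f = 11957/42075 = 0.28418301; Var(ȳ) = 0.71581699·43.09/11957 = 0.0025796232.
Var(Ŷ) = 42075² · 0.0025796232 = 4.5667215 × 10^6.
SE(Ŷ) = √(4.5667215 × 10^6) = 2137.0.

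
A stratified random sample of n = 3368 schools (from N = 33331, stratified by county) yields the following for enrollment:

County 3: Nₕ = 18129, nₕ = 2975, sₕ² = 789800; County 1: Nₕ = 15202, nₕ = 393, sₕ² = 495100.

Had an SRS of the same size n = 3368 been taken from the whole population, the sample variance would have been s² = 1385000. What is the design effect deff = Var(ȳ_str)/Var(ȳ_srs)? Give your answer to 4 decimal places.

Var(ȳ_str) = Σ Wₕ²(1−fₕ)sₕ²/nₕ with Wₕ = Nₕ/33331:
  County 3: (18129/33331)²·(1−2975/18129)·789800/2975 = 65.649981
  County 1: (15202/33331)²·(1−393/15202)·495100/393 = 255.28785
  → Var(ȳ_str) = 320.93783.
Var(ȳ_srs) = (1 − 3368/33331)·1385000/3368 = 369.67037.
deff = 320.93783 / 369.67037 = 0.8682.

0.8682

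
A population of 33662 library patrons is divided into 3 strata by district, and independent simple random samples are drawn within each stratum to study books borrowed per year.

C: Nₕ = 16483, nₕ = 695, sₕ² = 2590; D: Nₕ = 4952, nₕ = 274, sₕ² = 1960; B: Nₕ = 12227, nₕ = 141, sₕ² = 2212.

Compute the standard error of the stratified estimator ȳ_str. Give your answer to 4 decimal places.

1.7459

Var(ȳ_str) = Σₕ Wₕ²(1 − fₕ)sₕ²/nₕ with Wₕ = Nₕ/N, N = 33662.
C: Wₕ = 0.48966193; term = 0.48966193²·(1 − 0.04216465)·2590/695 = 0.85585167.
D: Wₕ = 0.14710950; term = 0.14710950²·(1 − 0.05533118)·1960/274 = 0.14624012.
B: Wₕ = 0.36322857; term = 0.36322857²·(1 − 0.01153186)·2212/141 = 2.0459202.
Sum = 3.048012.
SE = √(3.048012) = 1.7459.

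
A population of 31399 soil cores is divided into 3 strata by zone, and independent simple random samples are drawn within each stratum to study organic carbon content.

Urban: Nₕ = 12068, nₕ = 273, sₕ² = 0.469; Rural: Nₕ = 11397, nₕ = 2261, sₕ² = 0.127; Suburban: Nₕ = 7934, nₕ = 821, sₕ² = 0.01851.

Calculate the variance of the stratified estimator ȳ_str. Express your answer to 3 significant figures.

Var(ȳ_str) = Σₕ Wₕ²(1 − fₕ)sₕ²/nₕ with Wₕ = Nₕ/N, N = 31399.
Urban: Wₕ = 0.38434345; term = 0.38434345²·(1 − 0.02262181)·0.469/273 = 2.4803434 × 10^-4.
Rural: Wₕ = 0.36297334; term = 0.36297334²·(1 − 0.19838554)·0.127/2261 = 5.9322325 × 10^-6.
Suburban: Wₕ = 0.25268321; term = 0.25268321²·(1 − 0.10347870)·0.01851/821 = 1.2905553 × 10^-6.
Sum = 2.5525713 × 10^-4.

2.55 × 10^-4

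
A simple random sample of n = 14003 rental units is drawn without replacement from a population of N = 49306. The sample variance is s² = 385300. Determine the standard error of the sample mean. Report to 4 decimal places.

Under SRS without replacement, Var(ȳ) = (1 − f)·s²/n with f = n/N = 14003/49306 = 0.28400195.
Var(ȳ) = (1 − 0.28400195)·385300/14003 = 0.71599805·27.515532 = 19.701068.
SE(ȳ) = √(19.701068) = 4.4386.

4.4386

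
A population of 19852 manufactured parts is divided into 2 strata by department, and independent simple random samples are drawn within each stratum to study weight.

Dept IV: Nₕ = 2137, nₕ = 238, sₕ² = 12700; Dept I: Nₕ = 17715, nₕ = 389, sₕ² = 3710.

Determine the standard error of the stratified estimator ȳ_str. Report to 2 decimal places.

2.82

Var(ȳ_str) = Σₕ Wₕ²(1 − fₕ)sₕ²/nₕ with Wₕ = Nₕ/N, N = 19852.
Dept IV: Wₕ = 0.10764658; term = 0.10764658²·(1 − 0.11137108)·12700/238 = 0.54947472.
Dept I: Wₕ = 0.89235342; term = 0.89235342²·(1 − 0.02195879)·3710/389 = 7.4277152.
Sum = 7.9771899.
SE = √(7.9771899) = 2.82.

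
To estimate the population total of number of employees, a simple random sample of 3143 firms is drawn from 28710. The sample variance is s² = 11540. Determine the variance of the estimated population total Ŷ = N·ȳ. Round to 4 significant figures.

Var(Ŷ) = N²·Var(ȳ) = N²·(1 − n/N)·s²/n.
f = 3143/28710 = 0.10947405; Var(ȳ) = 0.89052595·11540/3143 = 3.2697007.
Var(Ŷ) = 28710² · 3.2697007 = 2.6950969 × 10^9.

2.695 × 10^9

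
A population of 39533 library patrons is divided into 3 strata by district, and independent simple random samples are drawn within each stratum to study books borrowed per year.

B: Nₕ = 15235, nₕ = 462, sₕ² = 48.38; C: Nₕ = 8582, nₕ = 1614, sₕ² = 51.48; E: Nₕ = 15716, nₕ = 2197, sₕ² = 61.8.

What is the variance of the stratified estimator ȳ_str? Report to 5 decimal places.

0.02012

Var(ȳ_str) = Σₕ Wₕ²(1 − fₕ)sₕ²/nₕ with Wₕ = Nₕ/N, N = 39533.
B: Wₕ = 0.38537424; term = 0.38537424²·(1 − 0.03032491)·48.38/462 = 0.015080492.
C: Wₕ = 0.21708446; term = 0.21708446²·(1 − 0.18806805)·51.48/1614 = 0.0012204279.
E: Wₕ = 0.39754129; term = 0.39754129²·(1 − 0.13979384)·61.8/2197 = 0.0038240667.
Sum = 0.020124987.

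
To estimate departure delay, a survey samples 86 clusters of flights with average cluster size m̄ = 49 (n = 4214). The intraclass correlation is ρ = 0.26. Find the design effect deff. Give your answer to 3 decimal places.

deff = 1 + (49 − 1)·0.26 = 1 + 12.48 = 13.48.

13.480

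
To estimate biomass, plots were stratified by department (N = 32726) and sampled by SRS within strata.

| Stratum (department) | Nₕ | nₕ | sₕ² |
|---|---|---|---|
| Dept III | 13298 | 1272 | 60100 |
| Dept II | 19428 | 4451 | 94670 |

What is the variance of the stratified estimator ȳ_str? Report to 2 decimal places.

12.83

Var(ȳ_str) = Σₕ Wₕ²(1 − fₕ)sₕ²/nₕ with Wₕ = Nₕ/N, N = 32726.
Dept III: Wₕ = 0.40634358; term = 0.40634358²·(1 − 0.09565348)·60100/1272 = 7.0551952.
Dept II: Wₕ = 0.59365642; term = 0.59365642²·(1 − 0.22910233)·94670/4451 = 5.7785896.
Sum = 12.833785.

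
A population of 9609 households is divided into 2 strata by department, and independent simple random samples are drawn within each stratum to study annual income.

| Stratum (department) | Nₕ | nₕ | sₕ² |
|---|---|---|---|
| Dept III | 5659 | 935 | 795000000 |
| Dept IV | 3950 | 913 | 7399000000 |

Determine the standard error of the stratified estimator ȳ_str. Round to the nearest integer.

1140

Var(ȳ_str) = Σₕ Wₕ²(1 − fₕ)sₕ²/nₕ with Wₕ = Nₕ/N, N = 9609.
Dept III: Wₕ = 0.58892705; term = 0.58892705²·(1 − 0.16522354)·795000000/935 = 246177.7.
Dept IV: Wₕ = 0.41107295; term = 0.41107295²·(1 − 0.23113924)·7399000000/913 = 1.0529015 × 10^6.
Sum = 1.2990792 × 10^6.
SE = √(1.2990792 × 10^6) = 1140.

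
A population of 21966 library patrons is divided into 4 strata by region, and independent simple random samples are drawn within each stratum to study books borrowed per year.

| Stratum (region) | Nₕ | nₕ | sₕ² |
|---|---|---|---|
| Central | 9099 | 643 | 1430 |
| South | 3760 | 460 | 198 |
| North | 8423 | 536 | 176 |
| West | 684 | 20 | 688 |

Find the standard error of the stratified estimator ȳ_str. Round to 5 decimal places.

Var(ȳ_str) = Σₕ Wₕ²(1 − fₕ)sₕ²/nₕ with Wₕ = Nₕ/N, N = 21966.
Central: Wₕ = 0.41423108; term = 0.41423108²·(1 − 0.07066711)·1430/643 = 0.35463512.
South: Wₕ = 0.17117363; term = 0.17117363²·(1 − 0.12234043)·198/460 = 0.011068969.
North: Wₕ = 0.38345625; term = 0.38345625²·(1 − 0.06363528)·176/536 = 0.045208965.
West: Wₕ = 0.03113903; term = 0.03113903²·(1 − 0.02923977)·688/20 = 0.032380285.
Sum = 0.44329334.
SE = √(0.44329334) = 0.66580.

0.66580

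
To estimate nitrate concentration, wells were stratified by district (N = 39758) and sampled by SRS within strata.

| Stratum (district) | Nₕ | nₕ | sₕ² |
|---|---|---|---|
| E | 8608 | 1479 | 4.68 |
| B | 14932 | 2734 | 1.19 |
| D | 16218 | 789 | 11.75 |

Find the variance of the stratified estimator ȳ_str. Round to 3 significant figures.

0.00253

Var(ȳ_str) = Σₕ Wₕ²(1 − fₕ)sₕ²/nₕ with Wₕ = Nₕ/N, N = 39758.
E: Wₕ = 0.21650988; term = 0.21650988²·(1 − 0.17181691)·4.68/1479 = 1.2284557 × 10^-4.
B: Wₕ = 0.37557221; term = 0.37557221²·(1 − 0.18309671)·1.19/2734 = 5.0154049 × 10^-5.
D: Wₕ = 0.40791790; term = 0.40791790²·(1 − 0.04864965)·11.75/789 = 0.0023574738.
Sum = 0.0025304734.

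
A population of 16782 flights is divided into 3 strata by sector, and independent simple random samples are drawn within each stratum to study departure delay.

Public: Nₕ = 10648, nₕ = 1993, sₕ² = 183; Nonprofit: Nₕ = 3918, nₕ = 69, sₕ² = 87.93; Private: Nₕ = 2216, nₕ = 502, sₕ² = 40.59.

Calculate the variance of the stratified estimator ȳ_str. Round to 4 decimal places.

0.0994

Var(ȳ_str) = Σₕ Wₕ²(1 − fₕ)sₕ²/nₕ with Wₕ = Nₕ/N, N = 16782.
Public: Wₕ = 0.63448933; term = 0.63448933²·(1 − 0.18717130)·183/1993 = 0.030046333.
Nonprofit: Wₕ = 0.23346443; term = 0.23346443²·(1 − 0.01761103)·87.93/69 = 0.068235895.
Private: Wₕ = 0.13204624; term = 0.13204624²·(1 − 0.22653430)·40.59/502 = 0.0010904568.
Sum = 0.099372685.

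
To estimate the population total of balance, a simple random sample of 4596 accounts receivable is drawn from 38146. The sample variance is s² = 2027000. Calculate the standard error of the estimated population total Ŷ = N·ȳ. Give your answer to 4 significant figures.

Var(Ŷ) = N²·Var(ȳ) = N²·(1 − n/N)·s²/n.
f = 4596/38146 = 0.12048445; Var(ȳ) = 0.87951555·2027000/4596 = 387.89774.
Var(Ŷ) = 38146² · 387.89774 = 5.6443672 × 10^11.
SE(Ŷ) = √(5.6443672 × 10^11) = 751300.

751300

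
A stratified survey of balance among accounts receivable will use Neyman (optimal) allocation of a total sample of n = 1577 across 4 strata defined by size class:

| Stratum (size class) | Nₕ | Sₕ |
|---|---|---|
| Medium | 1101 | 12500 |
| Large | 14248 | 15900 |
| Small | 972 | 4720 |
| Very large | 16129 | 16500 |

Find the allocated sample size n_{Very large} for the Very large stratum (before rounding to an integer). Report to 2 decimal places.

Neyman allocation: nₕ = n·NₕSₕ / Σⱼ NⱼSⱼ.
Σ NⱼSⱼ = 1101·12500 + 14248·15900 + 972·4720 + 16129·16500 = 5.1102204 × 10^8.
n_{Very large} = 1577·16129·16500 / (5.1102204 × 10^8) = 821.27.

821.27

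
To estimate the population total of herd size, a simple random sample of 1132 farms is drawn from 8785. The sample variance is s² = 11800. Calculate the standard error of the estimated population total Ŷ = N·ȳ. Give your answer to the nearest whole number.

Var(Ŷ) = N²·Var(ȳ) = N²·(1 − n/N)·s²/n.
f = 1132/8785 = 0.12885600; Var(ȳ) = 0.87114400·11800/1132 = 9.0808296.
Var(Ŷ) = 8785² · 9.0808296 = 7.0082415 × 10^8.
SE(Ŷ) = √(7.0082415 × 10^8) = 26473.

26473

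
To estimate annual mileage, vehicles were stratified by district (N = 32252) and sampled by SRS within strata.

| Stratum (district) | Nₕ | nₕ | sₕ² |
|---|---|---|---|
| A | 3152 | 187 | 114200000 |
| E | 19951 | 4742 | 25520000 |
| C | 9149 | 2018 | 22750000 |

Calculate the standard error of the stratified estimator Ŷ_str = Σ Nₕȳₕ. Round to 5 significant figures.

Var(Ŷ_str) = Σₕ Nₕ²(1 − fₕ)sₕ²/nₕ.
A: 3152²·(1 − 187/3152)·114200000/187 = 5.7073618 × 10^12.
E: 19951²·(1 − 4742/19951)·25520000/4742 = 1.6329935 × 10^12.
C: 9149²·(1 − 2018/9149)·22750000/2018 = 7.3550275 × 10^11.
Sum = 8.0758581 × 10^12.
SE = √(8.0758581 × 10^12) = 2.8418 × 10^6.

2.8418 × 10^6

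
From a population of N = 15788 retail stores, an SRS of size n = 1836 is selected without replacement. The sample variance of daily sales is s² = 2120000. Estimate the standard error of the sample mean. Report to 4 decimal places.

Under SRS without replacement, Var(ȳ) = (1 − f)·s²/n with f = n/N = 1836/15788 = 0.11629085.
Var(ȳ) = (1 − 0.11629085)·2120000/1836 = 0.88370915·1154.6841 = 1020.4049.
SE(ȳ) = √(1020.4049) = 31.9438.

31.9438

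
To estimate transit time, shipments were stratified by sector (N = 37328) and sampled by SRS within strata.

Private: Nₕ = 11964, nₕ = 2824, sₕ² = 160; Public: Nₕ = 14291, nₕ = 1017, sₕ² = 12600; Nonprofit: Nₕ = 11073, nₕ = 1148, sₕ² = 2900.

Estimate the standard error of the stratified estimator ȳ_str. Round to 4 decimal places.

1.3749

Var(ȳ_str) = Σₕ Wₕ²(1 − fₕ)sₕ²/nₕ with Wₕ = Nₕ/N, N = 37328.
Private: Wₕ = 0.32051007; term = 0.32051007²·(1 − 0.23604146)·160/2824 = 0.0044463992.
Public: Wₕ = 0.38284934; term = 0.38284934²·(1 − 0.07116367)·12600/1017 = 1.6867262.
Nonprofit: Wₕ = 0.29664059; term = 0.29664059²·(1 − 0.10367561)·2900/1148 = 0.19924273.
Sum = 1.8904153.
SE = √(1.8904153) = 1.3749.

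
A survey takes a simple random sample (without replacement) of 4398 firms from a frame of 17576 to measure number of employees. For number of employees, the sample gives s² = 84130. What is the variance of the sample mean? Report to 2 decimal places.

Under SRS without replacement, Var(ȳ) = (1 − f)·s²/n with f = n/N = 4398/17576 = 0.25022758.
Var(ȳ) = (1 − 0.25022758)·84130/4398 = 0.74977242·19.12915 = 14.342509.

14.34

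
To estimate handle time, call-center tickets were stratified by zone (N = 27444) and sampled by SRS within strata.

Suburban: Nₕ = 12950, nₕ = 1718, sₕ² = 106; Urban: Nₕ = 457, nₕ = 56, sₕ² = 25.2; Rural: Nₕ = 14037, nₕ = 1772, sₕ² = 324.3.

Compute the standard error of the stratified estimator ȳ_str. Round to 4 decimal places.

0.2321

Var(ȳ_str) = Σₕ Wₕ²(1 − fₕ)sₕ²/nₕ with Wₕ = Nₕ/N, N = 27444.
Suburban: Wₕ = 0.47186999; term = 0.47186999²·(1 − 0.13266409)·106/1718 = 0.011915568.
Urban: Wₕ = 0.01665209; term = 0.01665209²·(1 − 0.12253829)·25.2/56 = 1.0949096 × 10^-4.
Rural: Wₕ = 0.51147792; term = 0.51147792²·(1 − 0.12623780)·324.3/1772 = 0.041834084.
Sum = 0.053859143.
SE = √(0.053859143) = 0.2321.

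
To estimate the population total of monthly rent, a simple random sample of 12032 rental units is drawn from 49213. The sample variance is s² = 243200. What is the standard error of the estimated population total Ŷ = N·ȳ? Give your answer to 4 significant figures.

Var(Ŷ) = N²·Var(ȳ) = N²·(1 − n/N)·s²/n.
f = 12032/49213 = 0.24448824; Var(ȳ) = 0.75551176·243200/12032 = 15.270982.
Var(Ŷ) = 49213² · 15.270982 = 3.6985087 × 10^10.
SE(Ŷ) = √(3.6985087 × 10^10) = 192300.

192300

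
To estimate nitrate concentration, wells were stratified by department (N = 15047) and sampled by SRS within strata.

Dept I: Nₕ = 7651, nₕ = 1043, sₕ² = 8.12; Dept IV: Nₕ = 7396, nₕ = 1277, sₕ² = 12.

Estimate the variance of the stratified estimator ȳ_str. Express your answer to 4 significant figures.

0.003617

Var(ȳ_str) = Σₕ Wₕ²(1 − fₕ)sₕ²/nₕ with Wₕ = Nₕ/N, N = 15047.
Dept I: Wₕ = 0.50847345; term = 0.50847345²·(1 − 0.13632205)·8.12/1043 = 0.0017384416.
Dept IV: Wₕ = 0.49152655; term = 0.49152655²·(1 − 0.17266090)·12/1277 = 0.0018783126.
Sum = 0.0036167542.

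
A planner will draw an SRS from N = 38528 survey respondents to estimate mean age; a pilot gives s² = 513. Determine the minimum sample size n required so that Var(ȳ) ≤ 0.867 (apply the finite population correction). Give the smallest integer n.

Without fpc, n₀ = s²/D = 513/0.867 = 591.6955.
With fpc, (1 − n/N)·s²/n ≤ D requires n ≥ n₀/(1 + n₀/N) = 591.6955/(1 + 591.6955/38528) = 582.7460.
Rounding up, n = 583.

583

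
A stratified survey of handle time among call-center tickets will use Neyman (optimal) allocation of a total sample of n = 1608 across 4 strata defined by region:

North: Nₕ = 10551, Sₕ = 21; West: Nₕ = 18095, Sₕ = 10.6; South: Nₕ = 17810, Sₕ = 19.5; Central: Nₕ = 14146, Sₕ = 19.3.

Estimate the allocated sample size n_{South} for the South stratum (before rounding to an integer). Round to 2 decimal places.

Neyman allocation: nₕ = n·NₕSₕ / Σⱼ NⱼSⱼ.
Σ NⱼSⱼ = 10551·21 + 18095·10.6 + 17810·19.5 + 14146·19.3 = 1.0336908 × 10^6.
n_{South} = 1608·17810·19.5 / (1.0336908 × 10^6) = 540.25.

540.25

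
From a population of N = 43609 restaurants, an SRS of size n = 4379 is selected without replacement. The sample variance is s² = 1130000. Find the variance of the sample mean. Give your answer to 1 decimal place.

232.1

Under SRS without replacement, Var(ȳ) = (1 − f)·s²/n with f = n/N = 4379/43609 = 0.10041505.
Var(ȳ) = (1 − 0.10041505)·1130000/4379 = 0.89958495·258.04978 = 232.1377.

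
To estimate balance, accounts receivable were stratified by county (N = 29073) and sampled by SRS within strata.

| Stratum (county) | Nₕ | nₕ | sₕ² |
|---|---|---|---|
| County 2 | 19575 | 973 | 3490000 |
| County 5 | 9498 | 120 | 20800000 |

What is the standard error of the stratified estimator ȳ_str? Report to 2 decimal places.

Var(ȳ_str) = Σₕ Wₕ²(1 − fₕ)sₕ²/nₕ with Wₕ = Nₕ/N, N = 29073.
County 2: Wₕ = 0.67330513; term = 0.67330513²·(1 − 0.04970626)·3490000/973 = 1545.2342.
County 5: Wₕ = 0.32669487; term = 0.32669487²·(1 − 0.01263424)·20800000/120 = 18266.056.
Sum = 19811.29.
SE = √(19811.29) = 140.75.

140.75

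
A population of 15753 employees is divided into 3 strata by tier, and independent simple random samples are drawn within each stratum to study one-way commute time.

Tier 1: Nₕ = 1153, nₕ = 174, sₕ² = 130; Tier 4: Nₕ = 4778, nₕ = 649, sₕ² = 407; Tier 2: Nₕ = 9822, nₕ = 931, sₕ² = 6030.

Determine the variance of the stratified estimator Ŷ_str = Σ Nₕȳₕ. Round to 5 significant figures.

Var(Ŷ_str) = Σₕ Nₕ²(1 − fₕ)sₕ²/nₕ.
Tier 1: 1153²·(1 − 174/1153)·130/174 = 843346.61.
Tier 4: 4778²·(1 − 649/4778)·407/649 = 1.2372024 × 10^7.
Tier 2: 9822²·(1 − 931/9822)·6030/931 = 5.6561142 × 10^8.
Sum = 5.7882679 × 10^8.

5.7883 × 10^8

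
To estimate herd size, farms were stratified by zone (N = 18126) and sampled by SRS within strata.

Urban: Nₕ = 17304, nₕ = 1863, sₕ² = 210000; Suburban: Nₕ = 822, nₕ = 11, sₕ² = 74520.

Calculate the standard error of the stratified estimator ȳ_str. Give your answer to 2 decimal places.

10.27

Var(ȳ_str) = Σₕ Wₕ²(1 − fₕ)sₕ²/nₕ with Wₕ = Nₕ/N, N = 18126.
Urban: Wₕ = 0.95465078; term = 0.95465078²·(1 − 0.10766297)·210000/1863 = 91.669406.
Suburban: Wₕ = 0.04534922; term = 0.04534922²·(1 − 0.01338200)·74520/11 = 13.745764.
Sum = 105.41517.
SE = √(105.41517) = 10.27.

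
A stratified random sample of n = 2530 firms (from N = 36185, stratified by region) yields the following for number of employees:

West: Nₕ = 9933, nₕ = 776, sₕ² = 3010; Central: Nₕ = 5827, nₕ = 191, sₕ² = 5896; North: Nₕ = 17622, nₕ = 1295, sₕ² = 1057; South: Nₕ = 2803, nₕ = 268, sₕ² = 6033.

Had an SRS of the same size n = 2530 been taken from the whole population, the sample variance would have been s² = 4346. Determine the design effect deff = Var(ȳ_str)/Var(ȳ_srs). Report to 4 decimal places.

0.8420

Var(ȳ_str) = Σ Wₕ²(1−fₕ)sₕ²/nₕ with Wₕ = Nₕ/36185:
  West: (9933/36185)²·(1−776/9933)·3010/776 = 0.26945191
  Central: (5827/36185)²·(1−191/5827)·5896/191 = 0.77425311
  North: (17622/36185)²·(1−1295/17622)·1057/1295 = 0.17935342
  South: (2803/36185)²·(1−268/2803)·6033/268 = 0.12216377
  → Var(ȳ_str) = 1.3452222.
Var(ȳ_srs) = (1 − 2530/36185)·4346/2530 = 1.5976815.
deff = 1.3452222 / 1.5976815 = 0.8420.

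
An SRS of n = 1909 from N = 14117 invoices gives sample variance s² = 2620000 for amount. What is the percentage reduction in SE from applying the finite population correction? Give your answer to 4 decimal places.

7.0068

f = n/N = 1909/14117 = 0.13522703.
SE_no-fpc = √(s²/n) = 37.046542; SE_fpc = √((1−f)s²/n) = 34.450754.
Ratio = √(1−f) = 0.92993170. Reduction = 100·(1 − 0.92993170) = 7.0068%.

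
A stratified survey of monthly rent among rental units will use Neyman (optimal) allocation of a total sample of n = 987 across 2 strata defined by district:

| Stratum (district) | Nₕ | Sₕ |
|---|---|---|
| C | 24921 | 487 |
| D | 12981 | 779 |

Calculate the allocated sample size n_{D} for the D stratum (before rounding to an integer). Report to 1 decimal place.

448.6

Neyman allocation: nₕ = n·NₕSₕ / Σⱼ NⱼSⱼ.
Σ NⱼSⱼ = 24921·487 + 12981·779 = 2.2248726 × 10^7.
n_{D} = 987·12981·779 / (2.2248726 × 10^7) = 448.6.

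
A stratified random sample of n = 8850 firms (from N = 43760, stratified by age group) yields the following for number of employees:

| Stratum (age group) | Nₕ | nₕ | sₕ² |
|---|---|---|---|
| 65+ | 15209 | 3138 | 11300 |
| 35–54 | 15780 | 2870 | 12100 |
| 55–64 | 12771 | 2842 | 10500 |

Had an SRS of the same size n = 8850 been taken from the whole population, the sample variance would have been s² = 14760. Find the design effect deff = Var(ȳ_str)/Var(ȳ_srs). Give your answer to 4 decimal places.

0.7805

Var(ȳ_str) = Σ Wₕ²(1−fₕ)sₕ²/nₕ with Wₕ = Nₕ/43760:
  65+: (15209/43760)²·(1−3138/15209)·11300/3138 = 0.34523498
  35–54: (15780/43760)²·(1−2870/15780)·12100/2870 = 0.44852028
  55–64: (12771/43760)²·(1−2842/12771)·10500/2842 = 0.24464763
  → Var(ȳ_str) = 1.0384029.
Var(ȳ_srs) = (1 − 8850/43760)·14760/8850 = 1.3305023.
deff = 1.0384029 / 1.3305023 = 0.7805.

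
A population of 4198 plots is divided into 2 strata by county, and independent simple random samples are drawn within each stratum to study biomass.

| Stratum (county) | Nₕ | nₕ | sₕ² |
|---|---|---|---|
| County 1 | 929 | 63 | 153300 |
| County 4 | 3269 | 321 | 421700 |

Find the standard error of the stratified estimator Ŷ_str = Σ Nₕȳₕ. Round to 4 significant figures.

120900

Var(Ŷ_str) = Σₕ Nₕ²(1 − fₕ)sₕ²/nₕ.
County 1: 929²·(1 − 63/929)·153300/63 = 1.9576507 × 10^9.
County 4: 3269²·(1 − 321/3269)·421700/321 = 1.2660212 × 10^10.
Sum = 1.4617863 × 10^10.
SE = √(1.4617863 × 10^10) = 120900.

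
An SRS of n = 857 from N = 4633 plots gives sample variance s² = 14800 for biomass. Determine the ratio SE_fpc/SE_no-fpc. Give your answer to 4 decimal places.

f = n/N = 857/4633 = 0.18497734.
SE_no-fpc = √(s²/n) = 4.1556642; SE_fpc = √((1−f)s²/n) = 3.7516757.
Ratio = √(1−f) = 0.90278606.

0.9028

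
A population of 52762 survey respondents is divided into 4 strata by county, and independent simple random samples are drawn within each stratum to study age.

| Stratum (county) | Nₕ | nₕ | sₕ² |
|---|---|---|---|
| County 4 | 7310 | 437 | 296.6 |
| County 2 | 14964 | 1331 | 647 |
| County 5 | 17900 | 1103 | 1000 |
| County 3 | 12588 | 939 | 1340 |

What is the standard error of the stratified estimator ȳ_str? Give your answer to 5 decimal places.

0.47006

Var(ȳ_str) = Σₕ Wₕ²(1 − fₕ)sₕ²/nₕ with Wₕ = Nₕ/N, N = 52762.
County 4: Wₕ = 0.13854668; term = 0.13854668²·(1 − 0.05978112)·296.6/437 = 0.01224929.
County 2: Wₕ = 0.28361321; term = 0.28361321²·(1 − 0.08894681)·647/1331 = 0.035622374.
County 5: Wₕ = 0.33925932; term = 0.33925932²·(1 − 0.06162011)·1000/1103 = 0.097918949.
County 3: Wₕ = 0.23858080; term = 0.23858080²·(1 − 0.07459485)·1340/939 = 0.075169574.
Sum = 0.22096019.
SE = √(0.22096019) = 0.47006.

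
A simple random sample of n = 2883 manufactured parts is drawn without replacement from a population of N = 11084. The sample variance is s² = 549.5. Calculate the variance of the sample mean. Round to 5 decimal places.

0.14102

Under SRS without replacement, Var(ȳ) = (1 − f)·s²/n with f = n/N = 2883/11084 = 0.26010466.
Var(ȳ) = (1 − 0.26010466)·549.5/2883 = 0.73989534·0.19060007 = 0.1410241.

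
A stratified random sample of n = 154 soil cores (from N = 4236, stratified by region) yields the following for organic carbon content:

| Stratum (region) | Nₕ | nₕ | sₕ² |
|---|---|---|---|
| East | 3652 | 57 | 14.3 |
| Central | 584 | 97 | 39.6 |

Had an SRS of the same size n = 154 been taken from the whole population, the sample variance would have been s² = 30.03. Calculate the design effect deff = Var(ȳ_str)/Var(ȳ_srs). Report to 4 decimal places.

1.0113

Var(ȳ_str) = Σ Wₕ²(1−fₕ)sₕ²/nₕ with Wₕ = Nₕ/4236:
  East: (3652/4236)²·(1−57/3652)·14.3/57 = 0.18356038
  Central: (584/4236)²·(1−97/584)·39.6/97 = 0.0064707312
  → Var(ȳ_str) = 0.19003111.
Var(ȳ_srs) = (1 − 154/4236)·30.03/154 = 0.18791076.
deff = 0.19003111 / 0.18791076 = 1.0113.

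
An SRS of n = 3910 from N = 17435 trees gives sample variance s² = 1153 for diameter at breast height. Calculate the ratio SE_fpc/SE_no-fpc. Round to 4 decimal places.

0.8808

f = n/N = 3910/17435 = 0.22426154.
SE_no-fpc = √(s²/n) = 0.54303307; SE_fpc = √((1−f)s²/n) = 0.47828189.
Ratio = √(1−f) = 0.88076016.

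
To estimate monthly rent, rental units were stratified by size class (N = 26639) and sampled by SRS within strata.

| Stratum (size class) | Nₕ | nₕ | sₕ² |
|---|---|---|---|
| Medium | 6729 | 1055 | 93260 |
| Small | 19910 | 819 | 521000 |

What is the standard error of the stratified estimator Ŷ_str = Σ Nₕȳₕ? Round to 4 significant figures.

Var(Ŷ_str) = Σₕ Nₕ²(1 − fₕ)sₕ²/nₕ.
Medium: 6729²·(1 − 1055/6729)·93260/1055 = 3.3750702 × 10^9.
Small: 19910²·(1 − 819/19910)·521000/819 = 2.4179859 × 10^11.
Sum = 2.4517366 × 10^11.
SE = √(2.4517366 × 10^11) = 495200.

495200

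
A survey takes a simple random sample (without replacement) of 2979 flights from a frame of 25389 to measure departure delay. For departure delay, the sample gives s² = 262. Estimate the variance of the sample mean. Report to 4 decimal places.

Under SRS without replacement, Var(ȳ) = (1 − f)·s²/n with f = n/N = 2979/25389 = 0.11733428.
Var(ȳ) = (1 − 0.11733428)·262/2979 = 0.88266572·0.087948976 = 0.077629546.

0.0776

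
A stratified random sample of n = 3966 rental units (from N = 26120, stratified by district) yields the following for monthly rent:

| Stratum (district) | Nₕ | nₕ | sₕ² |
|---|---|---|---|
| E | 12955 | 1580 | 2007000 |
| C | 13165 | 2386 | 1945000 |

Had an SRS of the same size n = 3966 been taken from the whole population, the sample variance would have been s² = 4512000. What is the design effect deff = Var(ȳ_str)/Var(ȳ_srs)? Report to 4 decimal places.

Var(ȳ_str) = Σ Wₕ²(1−fₕ)sₕ²/nₕ with Wₕ = Nₕ/26120:
  E: (12955/26120)²·(1−1580/12955)·2007000/1580 = 274.36756
  C: (13165/26120)²·(1−2386/13165)·1945000/2386 = 169.5517
  → Var(ȳ_str) = 443.91926.
Var(ȳ_srs) = (1 − 3966/26120)·4512000/3966 = 964.929.
deff = 443.91926 / 964.929 = 0.4601.

0.4601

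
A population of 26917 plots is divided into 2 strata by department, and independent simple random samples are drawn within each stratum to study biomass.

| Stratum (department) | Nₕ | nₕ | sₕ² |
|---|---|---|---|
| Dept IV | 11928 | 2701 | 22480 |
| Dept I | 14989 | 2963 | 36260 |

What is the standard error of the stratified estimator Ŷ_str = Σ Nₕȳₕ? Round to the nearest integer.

Var(Ŷ_str) = Σₕ Nₕ²(1 − fₕ)sₕ²/nₕ.
Dept IV: 11928²·(1 − 2701/11928)·22480/2701 = 9.1600928 × 10^8.
Dept I: 14989²·(1 − 2963/14989)·36260/2963 = 2.2059213 × 10^9.
Sum = 3.1219306 × 10^9.
SE = √(3.1219306 × 10^9) = 55874.

55874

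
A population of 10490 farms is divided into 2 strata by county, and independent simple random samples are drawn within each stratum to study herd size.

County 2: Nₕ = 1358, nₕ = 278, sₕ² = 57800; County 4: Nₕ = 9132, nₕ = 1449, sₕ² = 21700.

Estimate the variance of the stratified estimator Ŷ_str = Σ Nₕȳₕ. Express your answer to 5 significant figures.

1.3557 × 10^9

Var(Ŷ_str) = Σₕ Nₕ²(1 − fₕ)sₕ²/nₕ.
County 2: 1358²·(1 − 278/1358)·57800/278 = 3.049345 × 10^8.
County 4: 9132²·(1 − 1449/9132)·21700/1449 = 1.0507226 × 10^9.
Sum = 1.3556571 × 10^9.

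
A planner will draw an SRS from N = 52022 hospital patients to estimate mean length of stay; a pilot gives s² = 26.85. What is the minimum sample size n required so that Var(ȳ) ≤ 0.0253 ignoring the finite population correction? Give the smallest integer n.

Without fpc, n₀ = s²/D = 26.85/0.0253 = 1061.2648.
Rounding up, n = 1062.

1062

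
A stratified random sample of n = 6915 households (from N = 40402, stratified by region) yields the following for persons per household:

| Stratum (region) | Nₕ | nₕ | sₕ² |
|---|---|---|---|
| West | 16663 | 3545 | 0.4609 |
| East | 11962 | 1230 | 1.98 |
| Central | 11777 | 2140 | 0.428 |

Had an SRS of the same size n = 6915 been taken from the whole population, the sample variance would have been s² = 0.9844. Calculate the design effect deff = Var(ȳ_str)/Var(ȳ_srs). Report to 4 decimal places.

1.3384

Var(ȳ_str) = Σ Wₕ²(1−fₕ)sₕ²/nₕ with Wₕ = Nₕ/40402:
  West: (16663/40402)²·(1−3545/16663)·0.4609/3545 = 1.7410272 × 10^-5
  East: (11962/40402)²·(1−1230/11962)·1.98/1230 = 1.2660149 × 10^-4
  Central: (11777/40402)²·(1−2140/11777)·0.428/2140 = 1.3905954 × 10^-5
  → Var(ȳ_str) = 1.5791772 × 10^-4.
Var(ȳ_srs) = (1 − 6915/40402)·0.9844/6915 = 1.1799206 × 10^-4.
deff = (1.5791772 × 10^-4) / (1.1799206 × 10^-4) = 1.3384.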